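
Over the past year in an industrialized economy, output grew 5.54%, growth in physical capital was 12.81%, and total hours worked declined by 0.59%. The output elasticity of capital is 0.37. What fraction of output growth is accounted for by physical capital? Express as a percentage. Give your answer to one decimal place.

Physical capital contributed 0.37 × 12.81 = 4.7397 pp.
Share of growth = 4.7397 / 5.54 × 100 = 85.554%.

85.6%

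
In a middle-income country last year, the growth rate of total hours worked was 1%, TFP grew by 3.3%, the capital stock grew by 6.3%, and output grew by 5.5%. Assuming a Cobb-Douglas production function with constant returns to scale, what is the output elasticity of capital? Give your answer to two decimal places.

The output elasticity of capital is 0.23.

gY = gA + α·gK + (1−α)·gL, so gY − gA − gL = α(gK − gL).
5.5 − 3.3 − 1 = α × (6.3 − 1).
1.2 = 5.3 α, so α = 0.2264.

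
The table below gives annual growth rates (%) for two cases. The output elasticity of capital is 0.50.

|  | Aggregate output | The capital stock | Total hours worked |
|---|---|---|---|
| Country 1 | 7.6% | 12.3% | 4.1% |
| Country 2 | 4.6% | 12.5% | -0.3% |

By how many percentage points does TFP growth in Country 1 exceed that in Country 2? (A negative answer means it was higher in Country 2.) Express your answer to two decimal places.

Labor's share = 1 − 0.5 = 0.5.
Country 1: TFP = 7.6 − 6.15 − 2.05 = -0.6%.
Country 2: TFP = 4.6 − 6.25 + 0.15 = -1.5%.
Difference = -0.6 − (-1.5) = 0.9 pp.

0.90 percentage points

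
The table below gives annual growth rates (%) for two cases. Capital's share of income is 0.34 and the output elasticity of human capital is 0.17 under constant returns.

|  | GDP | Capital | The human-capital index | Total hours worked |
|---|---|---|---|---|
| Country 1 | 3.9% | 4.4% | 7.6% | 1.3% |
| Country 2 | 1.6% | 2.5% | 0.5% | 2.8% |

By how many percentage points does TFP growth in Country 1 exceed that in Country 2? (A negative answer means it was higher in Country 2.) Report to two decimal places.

Labor's share = 1 − 0.34 − 0.17 = 0.49.
Country 1: TFP = 3.9 − 1.496 − 1.292 − 0.637 = 0.475%.
Country 2: TFP = 1.6 − 0.85 − 0.085 − 1.372 = -0.707%.
Difference = 0.475 − (-0.707) = 1.182 pp.

1.18 percentage points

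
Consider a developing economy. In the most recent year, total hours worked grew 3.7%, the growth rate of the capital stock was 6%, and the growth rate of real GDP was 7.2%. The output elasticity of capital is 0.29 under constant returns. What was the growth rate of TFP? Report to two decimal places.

Labor's share = 1 − 0.29 = 0.71.
The capital stock: 0.29 × 6 = 1.74 pp.
Total hours worked: 0.71 × 3.7 = 2.627 pp.
TFP growth = 7.2 − 4.367 = 2.833%.

2.83%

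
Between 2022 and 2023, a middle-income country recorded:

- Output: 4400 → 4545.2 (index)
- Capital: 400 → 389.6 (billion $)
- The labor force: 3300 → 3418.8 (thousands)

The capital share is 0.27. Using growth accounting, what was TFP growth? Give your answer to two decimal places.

Output growth = (4545.2 − 4400) / 4400 = 3.3%.
Capital growth = (389.6 − 400) / 400 = -2.6%.
The labor force growth = (3418.8 − 3300) / 3300 = 3.6%.
Labor's share = 1 − 0.27 = 0.73.
Capital: 0.27 × (-2.6) = -0.702 pp.
The labor force: 0.73 × 3.6 = 2.628 pp.
TFP growth = 3.3 − 1.926 = 1.374%.

TFP growth was 1.37%.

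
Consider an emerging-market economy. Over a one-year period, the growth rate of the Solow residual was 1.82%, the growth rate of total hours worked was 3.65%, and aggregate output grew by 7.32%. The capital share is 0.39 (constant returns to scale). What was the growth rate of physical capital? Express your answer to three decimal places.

Labor's share = 1 − 0.39 = 0.61.
gY = gA + 0.61×3.65 + 0.39×g.
0.39×g = 7.32 − 1.82 − 2.2265 = 3.2735.
g = 3.2735 / 0.39 = 8.39359%.

8.394%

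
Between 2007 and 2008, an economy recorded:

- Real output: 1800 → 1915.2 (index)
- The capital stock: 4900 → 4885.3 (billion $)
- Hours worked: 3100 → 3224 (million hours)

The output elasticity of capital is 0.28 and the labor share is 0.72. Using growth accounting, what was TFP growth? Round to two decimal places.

3.60%

Real output growth = (1915.2 − 1800) / 1800 = 6.4%.
The capital stock growth = (4885.3 − 4900) / 4900 = -0.3%.
Hours worked growth = (3224 − 3100) / 3100 = 4%.
Labor's share = 1 − 0.28 = 0.72.
The capital stock: 0.28 × (-0.3) = -0.084 pp.
Hours worked: 0.72 × 4 = 2.88 pp.
TFP growth = 6.4 − 2.796 = 3.604%.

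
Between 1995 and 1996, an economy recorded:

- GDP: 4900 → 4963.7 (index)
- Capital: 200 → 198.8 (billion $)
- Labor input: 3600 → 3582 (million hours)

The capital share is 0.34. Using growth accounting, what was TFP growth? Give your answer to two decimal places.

GDP growth = (4963.7 − 4900) / 4900 = 1.3%.
Capital growth = (198.8 − 200) / 200 = -0.6%.
Labor input growth = (3582 − 3600) / 3600 = -0.5%.
Labor's share = 1 − 0.34 = 0.66.
Capital: 0.34 × (-0.6) = -0.204 pp.
Labor input: 0.66 × (-0.5) = -0.33 pp.
TFP growth = 1.3 + 0.534 = 1.834%.

1.83%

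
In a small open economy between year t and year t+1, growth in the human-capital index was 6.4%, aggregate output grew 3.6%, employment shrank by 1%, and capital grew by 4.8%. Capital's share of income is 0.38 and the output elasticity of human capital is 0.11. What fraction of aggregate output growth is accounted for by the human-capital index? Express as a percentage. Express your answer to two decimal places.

The human-capital index contributed 0.11 × 6.4 = 0.704 pp.
Share of growth = 0.704 / 3.6 × 100 = 19.5556%.

The human-capital index accounted for 19.56% of growth.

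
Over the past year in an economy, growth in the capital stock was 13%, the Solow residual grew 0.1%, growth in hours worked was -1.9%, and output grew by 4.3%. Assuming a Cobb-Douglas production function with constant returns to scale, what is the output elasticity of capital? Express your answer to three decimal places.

α = 0.409

gY = gA + α·gK + (1−α)·gL, so gY − gA − gL = α(gK − gL).
4.3 − 0.1 + 1.9 = α × (13 − (-1.9)).
6.1 = 14.9 α, so α = 0.4094.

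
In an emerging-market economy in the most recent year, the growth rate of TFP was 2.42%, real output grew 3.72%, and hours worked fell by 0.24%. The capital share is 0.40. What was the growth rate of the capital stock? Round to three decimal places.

Labor's share = 1 − 0.4 = 0.6.
gY = gA + 0.6×(-0.24) + 0.4×g.
0.4×g = 3.72 − 2.42 + 0.144 = 1.444.
g = 1.444 / 0.4 = 3.61%.

The capital stock growth was 3.610%.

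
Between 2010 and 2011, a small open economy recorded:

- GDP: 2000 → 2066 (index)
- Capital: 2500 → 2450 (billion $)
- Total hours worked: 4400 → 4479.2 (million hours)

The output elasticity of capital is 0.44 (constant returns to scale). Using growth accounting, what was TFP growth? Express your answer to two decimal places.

GDP growth = (2066 − 2000) / 2000 = 3.3%.
Capital growth = (2450 − 2500) / 2500 = -2%.
Total hours worked growth = (4479.2 − 4400) / 4400 = 1.8%.
Labor's share = 1 − 0.44 = 0.56.
Capital: 0.44 × (-2) = -0.88 pp.
Total hours worked: 0.56 × 1.8 = 1.008 pp.
TFP growth = 3.3 − 0.128 = 3.172%.

TFP growth was 3.17%.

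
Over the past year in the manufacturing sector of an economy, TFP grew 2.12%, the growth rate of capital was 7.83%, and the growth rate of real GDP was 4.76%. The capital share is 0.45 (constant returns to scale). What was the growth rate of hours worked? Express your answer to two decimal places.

-1.61%

Labor's share = 1 − 0.45 = 0.55.
gY = gA + 0.45×7.83 + 0.55×g.
0.55×g = 4.76 − 2.12 − 3.5235 = -0.8835.
g = -0.8835 / 0.55 = -1.6064%.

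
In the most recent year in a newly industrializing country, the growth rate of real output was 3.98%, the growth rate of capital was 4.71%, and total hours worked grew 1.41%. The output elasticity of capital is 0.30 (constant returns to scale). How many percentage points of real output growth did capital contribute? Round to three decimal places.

1.413 pp

Contribution = share × growth = 0.3 × 4.71 = 1.413 pp.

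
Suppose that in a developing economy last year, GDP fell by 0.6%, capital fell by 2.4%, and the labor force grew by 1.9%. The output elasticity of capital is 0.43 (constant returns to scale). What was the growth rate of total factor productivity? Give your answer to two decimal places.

-0.65%

Labor's share = 1 − 0.43 = 0.57.
Capital: 0.43 × (-2.4) = -1.032 pp.
The labor force: 0.57 × 1.9 = 1.083 pp.
TFP growth = -0.6 − 0.051 = -0.651%.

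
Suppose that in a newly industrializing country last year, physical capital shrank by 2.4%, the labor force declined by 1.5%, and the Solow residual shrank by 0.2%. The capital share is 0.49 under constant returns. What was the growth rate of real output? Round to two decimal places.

-2.14%

Labor's share = 1 − 0.49 = 0.51.
Physical capital: 0.49 × (-2.4) = -1.176 pp.
The labor force: 0.51 × (-1.5) = -0.765 pp.
Output growth = -0.2 + (-1.941) = -2.141%.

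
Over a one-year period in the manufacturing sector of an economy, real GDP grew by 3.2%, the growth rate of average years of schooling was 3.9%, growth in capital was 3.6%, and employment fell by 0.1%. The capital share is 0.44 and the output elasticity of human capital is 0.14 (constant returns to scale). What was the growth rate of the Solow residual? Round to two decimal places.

Labor's share = 1 − 0.44 − 0.14 = 0.42.
Capital: 0.44 × 3.6 = 1.584 pp.
Average years of schooling: 0.14 × 3.9 = 0.546 pp.
Employment: 0.42 × (-0.1) = -0.042 pp.
TFP growth = 3.2 − 2.088 = 1.112%.

1.11%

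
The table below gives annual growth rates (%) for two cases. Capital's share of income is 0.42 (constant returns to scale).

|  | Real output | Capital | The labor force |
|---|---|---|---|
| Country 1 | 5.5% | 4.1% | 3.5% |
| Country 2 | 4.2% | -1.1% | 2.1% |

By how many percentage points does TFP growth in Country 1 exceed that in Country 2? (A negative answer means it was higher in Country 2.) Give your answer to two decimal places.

Labor's share = 1 − 0.42 = 0.58.
Country 1: TFP = 5.5 − 1.722 − 2.03 = 1.748%.
Country 2: TFP = 4.2 + 0.462 − 1.218 = 3.444%.
Difference = 1.748 − (3.444) = -1.696 pp.

-1.70 percentage points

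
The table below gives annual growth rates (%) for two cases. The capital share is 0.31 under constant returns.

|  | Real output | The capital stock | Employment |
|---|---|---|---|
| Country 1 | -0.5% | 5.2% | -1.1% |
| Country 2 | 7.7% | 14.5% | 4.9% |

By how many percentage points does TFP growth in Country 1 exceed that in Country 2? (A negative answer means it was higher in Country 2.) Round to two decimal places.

-1.18 percentage points

Labor's share = 1 − 0.31 = 0.69.
Country 1: TFP = -0.5 − 1.612 + 0.759 = -1.353%.
Country 2: TFP = 7.7 − 4.495 − 3.381 = -0.176%.
Difference = -1.353 − (-0.176) = -1.177 pp.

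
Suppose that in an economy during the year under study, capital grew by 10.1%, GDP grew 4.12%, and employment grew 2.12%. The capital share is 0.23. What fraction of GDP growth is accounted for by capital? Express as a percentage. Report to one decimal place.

Capital accounted for 56.4% of growth.

Capital contributed 0.23 × 10.1 = 2.323 pp.
Share of growth = 2.323 / 4.12 × 100 = 56.383%.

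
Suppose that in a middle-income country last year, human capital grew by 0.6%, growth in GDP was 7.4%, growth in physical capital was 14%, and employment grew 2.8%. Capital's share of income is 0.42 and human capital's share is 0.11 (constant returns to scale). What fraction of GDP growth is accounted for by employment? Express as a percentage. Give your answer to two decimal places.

Labor's share = 1 − 0.42 − 0.11 = 0.47.
Employment contributed 0.47 × 2.8 = 1.316 pp.
Share of growth = 1.316 / 7.4 × 100 = 17.7838%.

Employment accounted for 17.78% of growth.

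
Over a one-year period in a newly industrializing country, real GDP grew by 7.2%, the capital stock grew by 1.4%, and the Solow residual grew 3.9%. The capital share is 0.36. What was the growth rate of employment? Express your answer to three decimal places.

4.369%

Labor's share = 1 − 0.36 = 0.64.
gY = gA + 0.36×1.4 + 0.64×g.
0.64×g = 7.2 − 3.9 − 0.504 = 2.796.
g = 2.796 / 0.64 = 4.36875%.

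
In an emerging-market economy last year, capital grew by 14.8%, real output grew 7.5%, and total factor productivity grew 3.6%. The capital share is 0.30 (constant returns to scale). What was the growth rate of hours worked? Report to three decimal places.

-0.771%

Labor's share = 1 − 0.3 = 0.7.
gY = gA + 0.3×14.8 + 0.7×g.
0.7×g = 7.5 − 3.6 − 4.44 = -0.54.
g = -0.54 / 0.7 = -0.77143%.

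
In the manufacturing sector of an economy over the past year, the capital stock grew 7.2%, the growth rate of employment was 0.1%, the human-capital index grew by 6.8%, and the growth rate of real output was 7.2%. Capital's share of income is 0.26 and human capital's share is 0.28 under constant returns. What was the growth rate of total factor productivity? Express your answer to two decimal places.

3.38%

Labor's share = 1 − 0.26 − 0.28 = 0.46.
The capital stock: 0.26 × 7.2 = 1.872 pp.
The human-capital index: 0.28 × 6.8 = 1.904 pp.
Employment: 0.46 × 0.1 = 0.046 pp.
TFP growth = 7.2 − 3.822 = 3.378%.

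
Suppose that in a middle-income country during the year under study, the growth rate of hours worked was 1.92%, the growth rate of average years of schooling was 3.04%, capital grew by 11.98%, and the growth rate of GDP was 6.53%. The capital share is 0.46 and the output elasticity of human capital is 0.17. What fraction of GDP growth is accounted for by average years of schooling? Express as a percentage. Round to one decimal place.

Average years of schooling contributed 0.17 × 3.04 = 0.5168 pp.
Share of growth = 0.5168 / 6.53 × 100 = 7.914%.

Average years of schooling accounted for 7.9% of growth.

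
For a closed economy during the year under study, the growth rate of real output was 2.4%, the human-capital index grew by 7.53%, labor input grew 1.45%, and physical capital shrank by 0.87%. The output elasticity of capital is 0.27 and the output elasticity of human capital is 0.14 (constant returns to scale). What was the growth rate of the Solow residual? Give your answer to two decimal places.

Labor's share = 1 − 0.27 − 0.14 = 0.59.
Physical capital: 0.27 × (-0.87) = -0.2349 pp.
The human-capital index: 0.14 × 7.53 = 1.0542 pp.
Labor input: 0.59 × 1.45 = 0.8555 pp.
TFP growth = 2.4 − 1.6748 = 0.7252%.

The Solow residual grew 0.73%.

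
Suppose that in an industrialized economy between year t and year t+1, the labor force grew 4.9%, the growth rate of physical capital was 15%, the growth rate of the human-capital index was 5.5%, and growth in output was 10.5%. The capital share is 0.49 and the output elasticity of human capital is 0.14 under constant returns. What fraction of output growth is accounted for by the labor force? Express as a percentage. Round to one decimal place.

The labor force accounted for 17.3% of growth.

Labor's share = 1 − 0.49 − 0.14 = 0.37.
The labor force contributed 0.37 × 4.9 = 1.813 pp.
Share of growth = 1.813 / 10.5 × 100 = 17.267%.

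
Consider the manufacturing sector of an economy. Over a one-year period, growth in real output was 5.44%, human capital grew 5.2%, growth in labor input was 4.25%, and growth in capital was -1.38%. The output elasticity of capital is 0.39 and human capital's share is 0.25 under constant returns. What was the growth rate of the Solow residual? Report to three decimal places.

Labor's share = 1 − 0.39 − 0.25 = 0.36.
Capital: 0.39 × (-1.38) = -0.5382 pp.
Human capital: 0.25 × 5.2 = 1.3 pp.
Labor input: 0.36 × 4.25 = 1.53 pp.
TFP growth = 5.44 − 2.2918 = 3.1482%.

The Solow residual growth was 3.148%.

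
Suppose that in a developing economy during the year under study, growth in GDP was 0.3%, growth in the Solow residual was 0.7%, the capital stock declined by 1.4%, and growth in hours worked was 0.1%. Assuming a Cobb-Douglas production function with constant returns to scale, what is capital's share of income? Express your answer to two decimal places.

Capital's share of income is 0.33.

gY = gA + α·gK + (1−α)·gL, so gY − gA − gL = α(gK − gL).
0.3 − 0.7 − 0.1 = α × (-1.4 − 0.1).
-0.5 = -1.5 α, so α = 0.3333.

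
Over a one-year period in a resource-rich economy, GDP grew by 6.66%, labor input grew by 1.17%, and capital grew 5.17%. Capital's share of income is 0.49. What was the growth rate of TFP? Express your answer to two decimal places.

3.53%

Labor's share = 1 − 0.49 = 0.51.
Capital: 0.49 × 5.17 = 2.5333 pp.
Labor input: 0.51 × 1.17 = 0.5967 pp.
TFP growth = 6.66 − 3.13 = 3.53%.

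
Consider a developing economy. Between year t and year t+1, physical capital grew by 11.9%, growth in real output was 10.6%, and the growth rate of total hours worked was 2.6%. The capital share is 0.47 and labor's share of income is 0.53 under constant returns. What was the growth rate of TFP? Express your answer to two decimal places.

3.63%

Labor's share = 1 − 0.47 = 0.53.
Physical capital: 0.47 × 11.9 = 5.593 pp.
Total hours worked: 0.53 × 2.6 = 1.378 pp.
TFP growth = 10.6 − 6.971 = 3.629%.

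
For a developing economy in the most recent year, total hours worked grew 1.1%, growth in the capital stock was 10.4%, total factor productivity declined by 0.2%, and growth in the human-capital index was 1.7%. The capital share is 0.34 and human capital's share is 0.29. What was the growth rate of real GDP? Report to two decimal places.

4.24%

Labor's share = 1 − 0.34 − 0.29 = 0.37.
The capital stock: 0.34 × 10.4 = 3.536 pp.
The human-capital index: 0.29 × 1.7 = 0.493 pp.
Total hours worked: 0.37 × 1.1 = 0.407 pp.
Output growth = -0.2 + 4.436 = 4.236%.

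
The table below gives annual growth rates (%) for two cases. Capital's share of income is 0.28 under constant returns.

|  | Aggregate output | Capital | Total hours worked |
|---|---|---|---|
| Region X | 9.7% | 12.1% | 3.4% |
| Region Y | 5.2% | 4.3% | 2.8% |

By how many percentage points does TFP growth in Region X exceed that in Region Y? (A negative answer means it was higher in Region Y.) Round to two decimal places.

1.88 percentage points

Labor's share = 1 − 0.28 = 0.72.
Region X: TFP = 9.7 − 3.388 − 2.448 = 3.864%.
Region Y: TFP = 5.2 − 1.204 − 2.016 = 1.98%.
Difference = 3.864 − (1.98) = 1.884 pp.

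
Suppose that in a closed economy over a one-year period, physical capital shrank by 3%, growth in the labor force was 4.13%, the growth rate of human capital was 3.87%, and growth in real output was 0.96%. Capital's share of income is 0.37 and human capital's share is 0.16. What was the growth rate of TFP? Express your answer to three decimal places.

-0.490%

Labor's share = 1 − 0.37 − 0.16 = 0.47.
Physical capital: 0.37 × (-3) = -1.11 pp.
Human capital: 0.16 × 3.87 = 0.6192 pp.
The labor force: 0.47 × 4.13 = 1.9411 pp.
TFP growth = 0.96 − 1.4503 = -0.4903%.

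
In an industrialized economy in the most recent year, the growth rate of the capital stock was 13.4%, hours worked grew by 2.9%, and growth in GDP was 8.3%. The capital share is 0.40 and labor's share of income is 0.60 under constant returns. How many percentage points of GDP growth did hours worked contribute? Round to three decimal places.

Labor's share = 1 − 0.4 = 0.6.
Contribution = share × growth = 0.6 × 2.9 = 1.74 pp.

1.740 percentage points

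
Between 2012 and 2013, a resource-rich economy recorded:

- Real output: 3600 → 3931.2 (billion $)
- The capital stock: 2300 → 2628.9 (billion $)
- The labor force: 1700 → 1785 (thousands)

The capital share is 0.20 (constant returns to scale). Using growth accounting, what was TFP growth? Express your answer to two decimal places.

Real output growth = (3931.2 − 3600) / 3600 = 9.2%.
The capital stock growth = (2628.9 − 2300) / 2300 = 14.3%.
The labor force growth = (1785 − 1700) / 1700 = 5%.
Labor's share = 1 − 0.2 = 0.8.
The capital stock: 0.2 × 14.3 = 2.86 pp.
The labor force: 0.8 × 5 = 4 pp.
TFP growth = 9.2 − 6.86 = 2.34%.

2.34%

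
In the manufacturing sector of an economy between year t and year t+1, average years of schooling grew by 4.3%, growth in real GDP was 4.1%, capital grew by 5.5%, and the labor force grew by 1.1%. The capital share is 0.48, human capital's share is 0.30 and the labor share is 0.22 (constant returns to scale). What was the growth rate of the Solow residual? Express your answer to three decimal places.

Labor's share = 1 − 0.48 − 0.3 = 0.22.
Capital: 0.48 × 5.5 = 2.64 pp.
Average years of schooling: 0.3 × 4.3 = 1.29 pp.
The labor force: 0.22 × 1.1 = 0.242 pp.
TFP growth = 4.1 − 4.172 = -0.072%.

-0.072%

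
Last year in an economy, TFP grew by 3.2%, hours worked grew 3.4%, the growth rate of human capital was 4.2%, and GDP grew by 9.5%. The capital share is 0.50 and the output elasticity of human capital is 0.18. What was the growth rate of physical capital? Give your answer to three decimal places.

8.912%

Labor's share = 1 − 0.5 − 0.18 = 0.32.
gY = gA + 0.18×4.2 + 0.32×3.4 + 0.5×g.
0.5×g = 9.5 − 3.2 − 1.844 = 4.456.
g = 4.456 / 0.5 = 8.912%.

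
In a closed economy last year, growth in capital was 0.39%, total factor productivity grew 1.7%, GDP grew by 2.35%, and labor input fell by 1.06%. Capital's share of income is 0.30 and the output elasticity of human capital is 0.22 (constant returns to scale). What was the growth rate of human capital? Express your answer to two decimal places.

4.74%

Labor's share = 1 − 0.3 − 0.22 = 0.48.
gY = gA + 0.3×0.39 + 0.48×(-1.06) + 0.22×g.
0.22×g = 2.35 − 1.7 + 0.3918 = 1.0418.
g = 1.0418 / 0.22 = 4.7355%.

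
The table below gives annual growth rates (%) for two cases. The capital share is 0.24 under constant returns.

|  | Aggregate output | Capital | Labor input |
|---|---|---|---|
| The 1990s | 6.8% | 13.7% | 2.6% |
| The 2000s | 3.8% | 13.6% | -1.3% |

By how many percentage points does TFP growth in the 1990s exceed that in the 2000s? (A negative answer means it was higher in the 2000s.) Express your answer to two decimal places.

0.01 percentage points

Labor's share = 1 − 0.24 = 0.76.
The 1990s: TFP = 6.8 − 3.288 − 1.976 = 1.536%.
The 2000s: TFP = 3.8 − 3.264 + 0.988 = 1.524%.
Difference = 1.536 − (1.524) = 0.012 pp.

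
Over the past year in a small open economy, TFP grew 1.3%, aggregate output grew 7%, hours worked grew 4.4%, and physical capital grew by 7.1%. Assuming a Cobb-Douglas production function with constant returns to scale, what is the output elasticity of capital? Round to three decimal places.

α = 0.481

gY = gA + α·gK + (1−α)·gL, so gY − gA − gL = α(gK − gL).
7 − 1.3 − 4.4 = α × (7.1 − 4.4).
1.3 = 2.7 α, so α = 0.48148.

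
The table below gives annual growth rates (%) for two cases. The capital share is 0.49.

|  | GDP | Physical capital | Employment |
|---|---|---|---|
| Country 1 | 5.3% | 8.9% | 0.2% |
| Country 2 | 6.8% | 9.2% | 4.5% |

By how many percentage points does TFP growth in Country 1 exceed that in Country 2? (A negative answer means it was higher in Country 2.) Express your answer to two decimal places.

Labor's share = 1 − 0.49 = 0.51.
Country 1: TFP = 5.3 − 4.361 − 0.102 = 0.837%.
Country 2: TFP = 6.8 − 4.508 − 2.295 = -0.003%.
Difference = 0.837 − (-0.003) = 0.84 pp.

0.84 percentage points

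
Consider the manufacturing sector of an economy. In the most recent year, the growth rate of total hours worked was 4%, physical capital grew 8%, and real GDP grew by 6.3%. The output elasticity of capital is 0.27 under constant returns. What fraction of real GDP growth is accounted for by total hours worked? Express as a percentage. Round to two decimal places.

Total hours worked accounted for 46.35% of growth.

Labor's share = 1 − 0.27 = 0.73.
Total hours worked contributed 0.73 × 4 = 2.92 pp.
Share of growth = 2.92 / 6.3 × 100 = 46.3492%.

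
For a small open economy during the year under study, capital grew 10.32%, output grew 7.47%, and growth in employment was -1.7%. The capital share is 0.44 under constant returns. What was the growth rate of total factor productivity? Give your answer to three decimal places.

Labor's share = 1 − 0.44 = 0.56.
Capital: 0.44 × 10.32 = 4.5408 pp.
Employment: 0.56 × (-1.7) = -0.952 pp.
TFP growth = 7.47 − 3.5888 = 3.8812%.

3.881%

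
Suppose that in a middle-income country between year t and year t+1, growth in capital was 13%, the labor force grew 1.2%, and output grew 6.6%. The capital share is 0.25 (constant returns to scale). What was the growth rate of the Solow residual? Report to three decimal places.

2.450%

Labor's share = 1 − 0.25 = 0.75.
Capital: 0.25 × 13 = 3.25 pp.
The labor force: 0.75 × 1.2 = 0.9 pp.
TFP growth = 6.6 − 4.15 = 2.45%.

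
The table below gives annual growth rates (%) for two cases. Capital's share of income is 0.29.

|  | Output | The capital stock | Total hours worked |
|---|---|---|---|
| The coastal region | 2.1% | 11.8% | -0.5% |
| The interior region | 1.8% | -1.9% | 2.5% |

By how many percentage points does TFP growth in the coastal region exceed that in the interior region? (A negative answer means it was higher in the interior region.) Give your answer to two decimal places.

-1.54 percentage points

Labor's share = 1 − 0.29 = 0.71.
The coastal region: TFP = 2.1 − 3.422 + 0.355 = -0.967%.
The interior region: TFP = 1.8 + 0.551 − 1.775 = 0.576%.
Difference = -0.967 − (0.576) = -1.543 pp.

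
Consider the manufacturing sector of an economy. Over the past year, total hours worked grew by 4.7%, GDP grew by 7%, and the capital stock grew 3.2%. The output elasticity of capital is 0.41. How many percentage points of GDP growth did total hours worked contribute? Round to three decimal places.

Labor's share = 1 − 0.41 = 0.59.
Contribution = share × growth = 0.59 × 4.7 = 2.773 pp.

2.773 percentage points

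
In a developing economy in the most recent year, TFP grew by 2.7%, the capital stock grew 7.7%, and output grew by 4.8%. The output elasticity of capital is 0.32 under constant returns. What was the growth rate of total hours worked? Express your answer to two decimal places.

Labor's share = 1 − 0.32 = 0.68.
gY = gA + 0.32×7.7 + 0.68×g.
0.68×g = 4.8 − 2.7 − 2.464 = -0.364.
g = -0.364 / 0.68 = -0.5353%.

-0.54%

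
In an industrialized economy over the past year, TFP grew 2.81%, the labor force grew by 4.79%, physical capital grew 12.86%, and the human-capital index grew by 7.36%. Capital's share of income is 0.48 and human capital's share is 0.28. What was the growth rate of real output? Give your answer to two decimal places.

12.19%

Labor's share = 1 − 0.48 − 0.28 = 0.24.
Physical capital: 0.48 × 12.86 = 6.1728 pp.
The human-capital index: 0.28 × 7.36 = 2.0608 pp.
The labor force: 0.24 × 4.79 = 1.1496 pp.
Output growth = 2.81 + 9.3832 = 12.1932%.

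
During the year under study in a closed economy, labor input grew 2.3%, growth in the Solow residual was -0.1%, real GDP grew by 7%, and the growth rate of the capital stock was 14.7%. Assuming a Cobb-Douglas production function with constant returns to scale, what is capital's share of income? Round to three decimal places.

α = 0.387

gY = gA + α·gK + (1−α)·gL, so gY − gA − gL = α(gK − gL).
7 + 0.1 − 2.3 = α × (14.7 − 2.3).
4.8 = 12.4 α, so α = 0.3871.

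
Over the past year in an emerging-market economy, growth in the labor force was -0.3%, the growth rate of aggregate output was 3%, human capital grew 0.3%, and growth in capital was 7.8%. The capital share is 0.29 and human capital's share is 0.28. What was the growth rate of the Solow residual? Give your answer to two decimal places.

Labor's share = 1 − 0.29 − 0.28 = 0.43.
Capital: 0.29 × 7.8 = 2.262 pp.
Human capital: 0.28 × 0.3 = 0.084 pp.
The labor force: 0.43 × (-0.3) = -0.129 pp.
TFP growth = 3 − 2.217 = 0.783%.

The Solow residual growth was 0.78%.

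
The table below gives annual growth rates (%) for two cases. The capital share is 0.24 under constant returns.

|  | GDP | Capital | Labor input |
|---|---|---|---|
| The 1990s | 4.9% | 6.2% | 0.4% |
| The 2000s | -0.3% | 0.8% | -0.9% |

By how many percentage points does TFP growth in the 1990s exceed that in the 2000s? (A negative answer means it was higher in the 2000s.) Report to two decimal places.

Labor's share = 1 − 0.24 = 0.76.
The 1990s: TFP = 4.9 − 1.488 − 0.304 = 3.108%.
The 2000s: TFP = -0.3 − 0.192 + 0.684 = 0.192%.
Difference = 3.108 − (0.192) = 2.916 pp.

2.92 percentage points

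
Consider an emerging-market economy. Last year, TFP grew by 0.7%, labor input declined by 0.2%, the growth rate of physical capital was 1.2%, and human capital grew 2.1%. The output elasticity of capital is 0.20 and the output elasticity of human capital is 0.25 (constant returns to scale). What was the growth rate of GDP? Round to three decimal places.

Labor's share = 1 − 0.2 − 0.25 = 0.55.
Physical capital: 0.2 × 1.2 = 0.24 pp.
Human capital: 0.25 × 2.1 = 0.525 pp.
Labor input: 0.55 × (-0.2) = -0.11 pp.
Output growth = 0.7 + 0.655 = 1.355%.

1.355%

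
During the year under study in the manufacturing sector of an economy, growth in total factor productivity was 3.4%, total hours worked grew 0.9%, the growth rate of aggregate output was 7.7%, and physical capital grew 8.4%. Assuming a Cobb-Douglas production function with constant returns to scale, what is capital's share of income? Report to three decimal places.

gY = gA + α·gK + (1−α)·gL, so gY − gA − gL = α(gK − gL).
7.7 − 3.4 − 0.9 = α × (8.4 − 0.9).
3.4 = 7.5 α, so α = 0.45333.

0.453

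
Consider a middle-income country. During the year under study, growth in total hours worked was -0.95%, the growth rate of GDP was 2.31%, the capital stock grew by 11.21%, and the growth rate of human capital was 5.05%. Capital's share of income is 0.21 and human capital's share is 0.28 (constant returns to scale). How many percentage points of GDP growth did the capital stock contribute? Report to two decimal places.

Contribution = share × growth = 0.21 × 11.21 = 2.3541 pp.

2.35 percentage points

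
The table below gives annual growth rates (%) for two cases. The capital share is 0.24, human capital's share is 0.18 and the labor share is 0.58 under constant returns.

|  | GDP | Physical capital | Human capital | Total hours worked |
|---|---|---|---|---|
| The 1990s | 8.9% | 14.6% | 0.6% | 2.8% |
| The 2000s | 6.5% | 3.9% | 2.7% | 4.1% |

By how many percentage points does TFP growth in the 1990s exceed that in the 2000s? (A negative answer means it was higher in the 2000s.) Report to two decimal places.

Labor's share = 1 − 0.24 − 0.18 = 0.58.
The 1990s: TFP = 8.9 − 3.504 − 0.108 − 1.624 = 3.664%.
The 2000s: TFP = 6.5 − 0.936 − 0.486 − 2.378 = 2.7%.
Difference = 3.664 − (2.7) = 0.964 pp.

0.96 percentage points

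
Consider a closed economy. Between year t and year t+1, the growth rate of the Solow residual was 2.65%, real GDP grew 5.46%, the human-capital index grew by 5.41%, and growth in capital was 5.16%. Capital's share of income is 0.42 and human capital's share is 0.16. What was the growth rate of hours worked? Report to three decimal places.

Labor's share = 1 − 0.42 − 0.16 = 0.42.
gY = gA + 0.42×5.16 + 0.16×5.41 + 0.42×g.
0.42×g = 5.46 − 2.65 − 3.0328 = -0.2228.
g = -0.2228 / 0.42 = -0.53048%.

-0.530%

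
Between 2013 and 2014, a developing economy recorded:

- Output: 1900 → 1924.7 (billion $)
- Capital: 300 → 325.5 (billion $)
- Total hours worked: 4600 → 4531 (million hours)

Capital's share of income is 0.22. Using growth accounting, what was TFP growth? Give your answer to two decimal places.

0.60%

Output growth = (1924.7 − 1900) / 1900 = 1.3%.
Capital growth = (325.5 − 300) / 300 = 8.5%.
Total hours worked growth = (4531 − 4600) / 4600 = -1.5%.
Labor's share = 1 − 0.22 = 0.78.
Capital: 0.22 × 8.5 = 1.87 pp.
Total hours worked: 0.78 × (-1.5) = -1.17 pp.
TFP growth = 1.3 − 0.7 = 0.6%.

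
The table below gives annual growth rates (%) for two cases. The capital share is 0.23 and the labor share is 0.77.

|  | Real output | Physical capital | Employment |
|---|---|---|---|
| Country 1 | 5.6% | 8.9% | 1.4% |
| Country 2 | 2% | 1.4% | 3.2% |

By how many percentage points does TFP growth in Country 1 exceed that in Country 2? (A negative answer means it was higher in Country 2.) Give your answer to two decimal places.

Labor's share = 1 − 0.23 = 0.77.
Country 1: TFP = 5.6 − 2.047 − 1.078 = 2.475%.
Country 2: TFP = 2 − 0.322 − 2.464 = -0.786%.
Difference = 2.475 − (-0.786) = 3.261 pp.

3.26 percentage points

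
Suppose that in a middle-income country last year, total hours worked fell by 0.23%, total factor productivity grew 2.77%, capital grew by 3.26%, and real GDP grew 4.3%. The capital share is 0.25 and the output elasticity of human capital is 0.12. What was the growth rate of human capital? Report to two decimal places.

Human capital growth was 7.17%.

Labor's share = 1 − 0.25 − 0.12 = 0.63.
gY = gA + 0.25×3.26 + 0.63×(-0.23) + 0.12×g.
0.12×g = 4.3 − 2.77 − 0.6701 = 0.8599.
g = 0.8599 / 0.12 = 7.1658%.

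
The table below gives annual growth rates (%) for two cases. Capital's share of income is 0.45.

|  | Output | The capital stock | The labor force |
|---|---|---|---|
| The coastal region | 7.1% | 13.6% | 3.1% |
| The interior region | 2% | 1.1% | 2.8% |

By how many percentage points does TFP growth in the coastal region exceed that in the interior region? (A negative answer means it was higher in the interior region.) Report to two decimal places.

-0.69 percentage points

Labor's share = 1 − 0.45 = 0.55.
The coastal region: TFP = 7.1 − 6.12 − 1.705 = -0.725%.
The interior region: TFP = 2 − 0.495 − 1.54 = -0.035%.
Difference = -0.725 − (-0.035) = -0.69 pp.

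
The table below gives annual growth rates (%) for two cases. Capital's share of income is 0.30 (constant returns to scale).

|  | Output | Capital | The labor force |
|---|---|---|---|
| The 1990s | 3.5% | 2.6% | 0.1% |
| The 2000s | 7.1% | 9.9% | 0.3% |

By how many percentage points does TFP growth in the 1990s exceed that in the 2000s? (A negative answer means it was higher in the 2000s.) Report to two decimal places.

Labor's share = 1 − 0.3 = 0.7.
The 1990s: TFP = 3.5 − 0.78 − 0.07 = 2.65%.
The 2000s: TFP = 7.1 − 2.97 − 0.21 = 3.92%.
Difference = 2.65 − (3.92) = -1.27 pp.

-1.27 percentage points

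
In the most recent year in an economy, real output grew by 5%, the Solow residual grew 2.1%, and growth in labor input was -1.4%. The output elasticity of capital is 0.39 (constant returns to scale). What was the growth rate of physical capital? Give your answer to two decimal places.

Labor's share = 1 − 0.39 = 0.61.
gY = gA + 0.61×(-1.4) + 0.39×g.
0.39×g = 5 − 2.1 + 0.854 = 3.754.
g = 3.754 / 0.39 = 9.6256%.

9.63%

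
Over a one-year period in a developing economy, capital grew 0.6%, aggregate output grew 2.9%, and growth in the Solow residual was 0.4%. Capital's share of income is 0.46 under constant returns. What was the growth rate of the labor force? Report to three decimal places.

Labor's share = 1 − 0.46 = 0.54.
gY = gA + 0.46×0.6 + 0.54×g.
0.54×g = 2.9 − 0.4 − 0.276 = 2.224.
g = 2.224 / 0.54 = 4.11852%.

4.119%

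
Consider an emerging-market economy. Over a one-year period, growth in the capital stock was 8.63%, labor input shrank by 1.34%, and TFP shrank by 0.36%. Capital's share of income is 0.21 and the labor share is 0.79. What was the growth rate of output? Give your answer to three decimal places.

Output grew 0.394%.

Labor's share = 1 − 0.21 = 0.79.
The capital stock: 0.21 × 8.63 = 1.8123 pp.
Labor input: 0.79 × (-1.34) = -1.0586 pp.
Output growth = -0.36 + 0.7537 = 0.3937%.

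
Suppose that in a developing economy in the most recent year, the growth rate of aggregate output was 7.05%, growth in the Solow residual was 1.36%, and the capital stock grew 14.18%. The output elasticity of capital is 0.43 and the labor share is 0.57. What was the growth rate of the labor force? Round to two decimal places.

Labor's share = 1 − 0.43 = 0.57.
gY = gA + 0.43×14.18 + 0.57×g.
0.57×g = 7.05 − 1.36 − 6.0974 = -0.4074.
g = -0.4074 / 0.57 = -0.7147%.

-0.71%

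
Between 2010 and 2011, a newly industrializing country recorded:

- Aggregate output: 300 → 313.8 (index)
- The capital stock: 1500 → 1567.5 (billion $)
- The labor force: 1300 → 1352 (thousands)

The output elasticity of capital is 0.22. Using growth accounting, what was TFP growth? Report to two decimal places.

Aggregate output growth = (313.8 − 300) / 300 = 4.6%.
The capital stock growth = (1567.5 − 1500) / 1500 = 4.5%.
The labor force growth = (1352 − 1300) / 1300 = 4%.
Labor's share = 1 − 0.22 = 0.78.
The capital stock: 0.22 × 4.5 = 0.99 pp.
The labor force: 0.78 × 4 = 3.12 pp.
TFP growth = 4.6 − 4.11 = 0.49%.

0.49%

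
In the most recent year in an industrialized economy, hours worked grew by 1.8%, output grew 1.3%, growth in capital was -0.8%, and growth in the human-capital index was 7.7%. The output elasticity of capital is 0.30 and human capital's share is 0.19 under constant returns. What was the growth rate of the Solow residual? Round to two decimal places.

-0.84%

Labor's share = 1 − 0.3 − 0.19 = 0.51.
Capital: 0.3 × (-0.8) = -0.24 pp.
The human-capital index: 0.19 × 7.7 = 1.463 pp.
Hours worked: 0.51 × 1.8 = 0.918 pp.
TFP growth = 1.3 − 2.141 = -0.841%.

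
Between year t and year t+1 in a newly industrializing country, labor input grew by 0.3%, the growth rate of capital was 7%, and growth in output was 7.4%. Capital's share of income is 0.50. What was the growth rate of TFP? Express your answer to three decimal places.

Labor's share = 1 − 0.5 = 0.5.
Capital: 0.5 × 7 = 3.5 pp.
Labor input: 0.5 × 0.3 = 0.15 pp.
TFP growth = 7.4 − 3.65 = 3.75%.

3.750%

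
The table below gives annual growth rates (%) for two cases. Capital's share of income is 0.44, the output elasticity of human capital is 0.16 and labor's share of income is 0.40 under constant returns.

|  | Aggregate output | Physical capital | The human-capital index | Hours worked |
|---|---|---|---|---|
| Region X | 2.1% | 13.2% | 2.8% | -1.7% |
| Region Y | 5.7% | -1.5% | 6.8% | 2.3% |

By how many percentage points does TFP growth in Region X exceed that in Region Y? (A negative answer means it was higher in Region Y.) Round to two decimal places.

-7.83 percentage points

Labor's share = 1 − 0.44 − 0.16 = 0.4.
Region X: TFP = 2.1 − 5.808 − 0.448 + 0.68 = -3.476%.
Region Y: TFP = 5.7 + 0.66 − 1.088 − 0.92 = 4.352%.
Difference = -3.476 − (4.352) = -7.828 pp.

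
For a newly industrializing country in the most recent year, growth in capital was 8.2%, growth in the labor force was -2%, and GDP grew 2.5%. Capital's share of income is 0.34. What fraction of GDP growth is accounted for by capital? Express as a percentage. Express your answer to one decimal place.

Capital accounted for 111.5% of growth.

Capital contributed 0.34 × 8.2 = 2.788 pp.
Share of growth = 2.788 / 2.5 × 100 = 111.52%.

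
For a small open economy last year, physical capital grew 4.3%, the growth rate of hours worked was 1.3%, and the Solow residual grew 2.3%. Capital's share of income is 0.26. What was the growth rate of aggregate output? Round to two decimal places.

4.38%

Labor's share = 1 − 0.26 = 0.74.
Physical capital: 0.26 × 4.3 = 1.118 pp.
Hours worked: 0.74 × 1.3 = 0.962 pp.
Output growth = 2.3 + 2.08 = 4.38%.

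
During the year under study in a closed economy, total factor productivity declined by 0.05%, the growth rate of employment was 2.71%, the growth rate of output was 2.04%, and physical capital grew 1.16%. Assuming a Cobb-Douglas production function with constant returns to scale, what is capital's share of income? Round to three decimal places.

gY = gA + α·gK + (1−α)·gL, so gY − gA − gL = α(gK − gL).
2.04 + 0.05 − 2.71 = α × (1.16 − 2.71).
-0.62 = -1.55 α, so α = 0.4.

0.400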